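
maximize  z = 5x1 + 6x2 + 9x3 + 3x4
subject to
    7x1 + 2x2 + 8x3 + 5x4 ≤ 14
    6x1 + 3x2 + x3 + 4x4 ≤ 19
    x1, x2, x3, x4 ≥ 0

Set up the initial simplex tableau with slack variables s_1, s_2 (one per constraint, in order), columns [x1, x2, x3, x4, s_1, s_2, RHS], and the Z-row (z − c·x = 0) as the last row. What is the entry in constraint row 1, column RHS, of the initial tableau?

The RHS of constraint 1 is b_1 = 14.

14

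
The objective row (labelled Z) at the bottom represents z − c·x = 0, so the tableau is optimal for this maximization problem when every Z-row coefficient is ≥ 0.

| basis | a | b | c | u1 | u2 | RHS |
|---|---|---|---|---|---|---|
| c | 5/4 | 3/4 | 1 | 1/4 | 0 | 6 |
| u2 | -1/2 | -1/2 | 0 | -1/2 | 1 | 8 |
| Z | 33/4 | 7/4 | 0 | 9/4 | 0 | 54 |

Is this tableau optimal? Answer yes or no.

Every Z-row coefficient is ≥ 0, so the tableau is optimal.

yes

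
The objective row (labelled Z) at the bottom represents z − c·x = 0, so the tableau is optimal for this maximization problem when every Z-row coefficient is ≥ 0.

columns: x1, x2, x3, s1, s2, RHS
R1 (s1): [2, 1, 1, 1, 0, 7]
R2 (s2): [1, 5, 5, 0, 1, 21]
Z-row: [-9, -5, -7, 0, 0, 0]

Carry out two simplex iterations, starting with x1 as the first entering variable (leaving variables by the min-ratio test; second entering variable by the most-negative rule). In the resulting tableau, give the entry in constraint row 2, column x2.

Ratio test on column x1 — row 1: 7/2 = 7/2; row 2: 21/1 = 21. Minimum is 7/2 at row 1 (s1 leaves); pivot element 2.
Divide row 1 by 2; eliminate column x1 from the other rows.
Second iteration: most negative Z-row entry is -5/2 in column x3, so x3 enters.
Ratio test on column x3 — row 1: (7/2)/(1/2) = 7; row 2: (35/2)/(9/2) = 35/9. Minimum is 35/9 at row 2 (s2 leaves); pivot element 9/2.
Divide row 2 by 9/2; eliminate column x3 from the other rows.
After both pivots, the entry at constraint row 2, column x2 is 1.

1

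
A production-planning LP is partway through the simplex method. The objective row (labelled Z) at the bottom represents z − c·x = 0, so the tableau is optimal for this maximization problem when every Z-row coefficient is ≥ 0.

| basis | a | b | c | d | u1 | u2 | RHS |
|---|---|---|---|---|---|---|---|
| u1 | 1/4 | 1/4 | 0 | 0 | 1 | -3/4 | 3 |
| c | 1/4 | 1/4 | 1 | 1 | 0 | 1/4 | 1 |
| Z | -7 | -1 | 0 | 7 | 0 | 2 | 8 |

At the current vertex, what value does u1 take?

3

u1 is basic (row 1); its value is the RHS of that row, 3.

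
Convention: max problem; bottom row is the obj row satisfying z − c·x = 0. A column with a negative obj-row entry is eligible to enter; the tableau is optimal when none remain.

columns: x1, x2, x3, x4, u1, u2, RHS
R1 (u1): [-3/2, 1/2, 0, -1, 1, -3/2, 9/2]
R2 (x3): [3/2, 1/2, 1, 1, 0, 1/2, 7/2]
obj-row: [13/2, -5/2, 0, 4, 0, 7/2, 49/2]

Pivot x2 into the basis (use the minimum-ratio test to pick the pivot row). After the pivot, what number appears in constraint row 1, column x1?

Ratio test on column x2 — row 1: (9/2)/(1/2) = 9; row 2: (7/2)/(1/2) = 7. Minimum is 7 at row 2 (x3 leaves); pivot element 1/2.
Divide row 2 by 1/2; eliminate column x2 from the other rows.
Row 1 update in column x1: -3/2 − (1/2)·3 = -3.

-3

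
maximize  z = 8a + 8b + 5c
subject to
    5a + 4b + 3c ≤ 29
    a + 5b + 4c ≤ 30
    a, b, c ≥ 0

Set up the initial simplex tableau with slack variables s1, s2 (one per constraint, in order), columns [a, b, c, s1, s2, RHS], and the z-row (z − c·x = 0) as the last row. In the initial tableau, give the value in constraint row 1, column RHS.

29

The RHS of constraint 1 is b_1 = 29.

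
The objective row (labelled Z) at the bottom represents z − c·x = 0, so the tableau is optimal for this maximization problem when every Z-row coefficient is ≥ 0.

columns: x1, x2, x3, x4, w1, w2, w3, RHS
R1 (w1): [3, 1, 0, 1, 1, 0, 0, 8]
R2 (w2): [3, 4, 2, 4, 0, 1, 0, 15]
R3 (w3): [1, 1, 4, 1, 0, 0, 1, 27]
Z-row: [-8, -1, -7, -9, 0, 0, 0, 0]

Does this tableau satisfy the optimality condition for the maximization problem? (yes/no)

The Z-row has a negative entry -9 in column x4, so it is not optimal.

no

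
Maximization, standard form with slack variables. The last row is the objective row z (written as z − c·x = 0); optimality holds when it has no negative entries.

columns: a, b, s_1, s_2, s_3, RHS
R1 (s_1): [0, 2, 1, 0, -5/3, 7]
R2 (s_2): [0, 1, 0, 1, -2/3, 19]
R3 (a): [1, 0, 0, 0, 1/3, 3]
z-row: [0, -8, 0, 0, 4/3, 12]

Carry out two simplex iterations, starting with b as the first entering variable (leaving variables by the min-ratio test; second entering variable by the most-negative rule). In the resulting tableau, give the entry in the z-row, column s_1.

4

Ratio test on column b — row 1: 7/2 = 7/2; row 2: 19/1 = 19; row 3: entry 0 ≤ 0. Minimum is 7/2 at row 1 (s_1 leaves); pivot element 2.
Divide row 1 by 2; eliminate column b from the other rows.
Second iteration: most negative z-row entry is -16/3 in column s_3, so s_3 enters.
Ratio test on column s_3 — row 1: entry -5/6 ≤ 0; row 2: (31/2)/(1/6) = 93; row 3: 3/(1/3) = 9. Minimum is 9 at row 3 (a leaves); pivot element 1/3.
Divide row 3 by 1/3; eliminate column s_3 from the other rows.
After both pivots, the entry at the z-row, column s_1 is 4.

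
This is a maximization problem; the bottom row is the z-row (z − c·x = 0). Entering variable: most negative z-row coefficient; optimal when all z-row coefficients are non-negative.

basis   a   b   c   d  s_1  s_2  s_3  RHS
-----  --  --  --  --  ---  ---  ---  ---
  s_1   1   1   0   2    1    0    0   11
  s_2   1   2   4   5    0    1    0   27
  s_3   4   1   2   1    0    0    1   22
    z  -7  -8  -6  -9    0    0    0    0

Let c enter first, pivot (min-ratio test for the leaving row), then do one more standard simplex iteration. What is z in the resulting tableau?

377/7

Ratio test on column c — row 1: entry 0 ≤ 0; row 2: 27/4 = 27/4; row 3: 22/2 = 11. Minimum is 27/4 at row 2 (s_2 leaves); pivot element 4.
Pivot on row 2; the z-row RHS becomes 0 − (-6)·(27/4) = 81/2.
Next entering variable (most negative z-row entry -11/2): a.
Ratio test on column a — row 1: 11/1 = 11; row 2: (27/4)/(1/4) = 27; row 3: (17/2)/(7/2) = 17/7. Minimum is 17/7 at row 3 (s_3 leaves); pivot element 7/2.
After the second pivot the z-row RHS is 81/2 − (-11/2)·(17/7) = 377/7.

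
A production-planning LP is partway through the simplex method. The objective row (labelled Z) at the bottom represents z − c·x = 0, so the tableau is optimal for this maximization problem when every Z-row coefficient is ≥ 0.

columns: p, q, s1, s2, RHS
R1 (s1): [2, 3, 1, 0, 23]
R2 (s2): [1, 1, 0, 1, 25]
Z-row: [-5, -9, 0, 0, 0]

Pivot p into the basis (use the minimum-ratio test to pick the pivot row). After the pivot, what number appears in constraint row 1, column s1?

1/2

Ratio test on column p — row 1: 23/2 = 23/2; row 2: 25/1 = 25. Minimum is 23/2 at row 1 (s1 leaves); pivot element 2.
Divide row 1 by 2; eliminate column p from the other rows.
In the new row 1, the s1 entry is the old entry divided by the pivot: 1/2 = 1/2.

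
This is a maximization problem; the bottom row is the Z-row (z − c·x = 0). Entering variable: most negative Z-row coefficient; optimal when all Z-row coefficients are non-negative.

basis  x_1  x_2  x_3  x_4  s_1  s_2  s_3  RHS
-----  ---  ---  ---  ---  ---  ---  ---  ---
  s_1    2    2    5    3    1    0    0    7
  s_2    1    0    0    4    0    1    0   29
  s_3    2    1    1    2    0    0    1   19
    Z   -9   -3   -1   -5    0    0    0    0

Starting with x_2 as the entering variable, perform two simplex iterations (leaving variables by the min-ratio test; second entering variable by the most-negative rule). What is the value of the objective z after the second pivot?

Ratio test on column x_2 — row 1: 7/2 = 7/2; row 2: entry 0 ≤ 0; row 3: 19/1 = 19. Minimum is 7/2 at row 1 (s_1 leaves); pivot element 2.
Pivot on row 1; the Z-row RHS becomes 0 − (-3)·(7/2) = 21/2.
Next entering variable (most negative Z-row entry -6): x_1.
Ratio test on column x_1 — row 1: (7/2)/1 = 7/2; row 2: 29/1 = 29; row 3: (31/2)/1 = 31/2. Minimum is 7/2 at row 1 (x_2 leaves); pivot element 1.
After the second pivot the Z-row RHS is 21/2 − (-6)·(7/2) = 63/2.

63/2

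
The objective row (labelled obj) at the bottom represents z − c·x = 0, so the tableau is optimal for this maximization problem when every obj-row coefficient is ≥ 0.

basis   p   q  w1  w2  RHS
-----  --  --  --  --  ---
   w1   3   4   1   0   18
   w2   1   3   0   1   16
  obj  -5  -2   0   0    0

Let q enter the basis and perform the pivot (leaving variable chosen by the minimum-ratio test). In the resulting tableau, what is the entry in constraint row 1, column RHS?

9/2

Ratio test on column q — row 1: 18/4 = 9/2; row 2: 16/3 = 16/3. Minimum is 9/2 at row 1 (w1 leaves); pivot element 4.
Divide row 1 by 4; eliminate column q from the other rows.
In the new row 1, the RHS entry is the old entry divided by the pivot: 18/4 = 9/2.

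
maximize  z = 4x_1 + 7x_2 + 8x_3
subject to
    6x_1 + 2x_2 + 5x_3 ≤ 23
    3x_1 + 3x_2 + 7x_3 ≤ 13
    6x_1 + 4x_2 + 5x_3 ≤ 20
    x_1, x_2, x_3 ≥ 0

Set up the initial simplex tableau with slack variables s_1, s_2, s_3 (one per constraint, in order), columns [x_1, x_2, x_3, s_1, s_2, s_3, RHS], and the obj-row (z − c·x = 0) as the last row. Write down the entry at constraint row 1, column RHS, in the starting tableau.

The RHS of constraint 1 is b_1 = 23.

23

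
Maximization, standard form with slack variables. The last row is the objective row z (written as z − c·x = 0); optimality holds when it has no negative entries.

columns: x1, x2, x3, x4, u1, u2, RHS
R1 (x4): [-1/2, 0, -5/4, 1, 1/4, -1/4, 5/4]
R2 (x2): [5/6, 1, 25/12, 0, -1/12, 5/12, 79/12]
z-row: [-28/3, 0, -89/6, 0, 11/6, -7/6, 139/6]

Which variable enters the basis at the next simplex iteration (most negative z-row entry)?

x3

Negative z-row entries: x1: -28/3, x3: -89/6, u2: -7/6.
The most negative is -89/6 in column x3, so x3 enters.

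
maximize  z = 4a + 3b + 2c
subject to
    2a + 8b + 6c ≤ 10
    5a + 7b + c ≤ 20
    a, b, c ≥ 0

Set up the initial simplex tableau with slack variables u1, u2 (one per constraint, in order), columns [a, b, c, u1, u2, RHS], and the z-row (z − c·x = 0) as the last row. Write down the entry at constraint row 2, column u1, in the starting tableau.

0

Slack u1 belongs to constraint 1; its column is the unit vector e_1, so the entry in row 2 is 0.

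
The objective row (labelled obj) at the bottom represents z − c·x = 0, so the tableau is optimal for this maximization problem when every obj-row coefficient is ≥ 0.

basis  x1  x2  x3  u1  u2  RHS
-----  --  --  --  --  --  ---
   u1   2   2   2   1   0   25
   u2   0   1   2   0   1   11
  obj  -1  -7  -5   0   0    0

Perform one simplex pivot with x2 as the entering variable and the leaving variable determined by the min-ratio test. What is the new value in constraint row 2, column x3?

2

Ratio test on column x2 — row 1: 25/2 = 25/2; row 2: 11/1 = 11. Minimum is 11 at row 2 (u2 leaves); pivot element 1.
Divide row 2 by 1; eliminate column x2 from the other rows.
In the new row 2, the x3 entry is the old entry divided by the pivot: 2/1 = 2.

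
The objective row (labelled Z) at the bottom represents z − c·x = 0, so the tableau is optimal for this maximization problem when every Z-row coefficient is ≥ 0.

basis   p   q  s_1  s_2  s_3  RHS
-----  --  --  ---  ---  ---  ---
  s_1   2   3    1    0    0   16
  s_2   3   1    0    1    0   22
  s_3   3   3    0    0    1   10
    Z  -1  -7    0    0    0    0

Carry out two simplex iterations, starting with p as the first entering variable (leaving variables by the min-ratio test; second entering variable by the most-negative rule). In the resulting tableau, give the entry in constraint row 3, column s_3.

Ratio test on column p — row 1: 16/2 = 8; row 2: 22/3 = 22/3; row 3: 10/3 = 10/3. Minimum is 10/3 at row 3 (s_3 leaves); pivot element 3.
Divide row 3 by 3; eliminate column p from the other rows.
Second iteration: most negative Z-row entry is -6 in column q, so q enters.
Ratio test on column q — row 1: (28/3)/1 = 28/3; row 2: entry -2 ≤ 0; row 3: (10/3)/1 = 10/3. Minimum is 10/3 at row 3 (p leaves); pivot element 1.
Divide row 3 by 1; eliminate column q from the other rows.
After both pivots, the entry at constraint row 3, column s_3 is 1/3.

1/3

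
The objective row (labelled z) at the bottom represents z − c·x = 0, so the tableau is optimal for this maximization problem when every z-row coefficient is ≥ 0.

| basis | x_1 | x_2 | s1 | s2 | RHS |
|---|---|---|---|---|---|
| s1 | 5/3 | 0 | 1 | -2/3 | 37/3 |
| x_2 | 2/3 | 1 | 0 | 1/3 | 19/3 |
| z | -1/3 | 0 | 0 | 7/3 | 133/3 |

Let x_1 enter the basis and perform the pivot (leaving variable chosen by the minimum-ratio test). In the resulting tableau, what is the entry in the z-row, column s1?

Ratio test on column x_1 — row 1: (37/3)/(5/3) = 37/5; row 2: (19/3)/(2/3) = 19/2. Minimum is 37/5 at row 1 (s1 leaves); pivot element 5/3.
Divide row 1 by 5/3; eliminate column x_1 from the other rows.
z-row update in column s1: 0 − (-1/3)·(3/5) = 1/5.

1/5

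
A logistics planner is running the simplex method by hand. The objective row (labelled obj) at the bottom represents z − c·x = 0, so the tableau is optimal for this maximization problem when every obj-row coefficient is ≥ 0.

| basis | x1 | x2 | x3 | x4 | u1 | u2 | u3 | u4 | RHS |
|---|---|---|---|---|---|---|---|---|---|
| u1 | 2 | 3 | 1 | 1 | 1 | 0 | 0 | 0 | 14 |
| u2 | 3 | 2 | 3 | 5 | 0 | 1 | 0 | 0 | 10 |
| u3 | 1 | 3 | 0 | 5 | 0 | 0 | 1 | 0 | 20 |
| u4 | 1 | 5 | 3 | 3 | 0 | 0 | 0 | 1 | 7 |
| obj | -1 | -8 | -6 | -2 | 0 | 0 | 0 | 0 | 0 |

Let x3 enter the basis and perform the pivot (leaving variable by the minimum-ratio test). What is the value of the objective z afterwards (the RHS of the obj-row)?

Ratio test on column x3 — row 1: 14/1 = 14; row 2: 10/3 = 10/3; row 3: entry 0 ≤ 0; row 4: 7/3 = 7/3. Minimum is 7/3 at row 4 (u4 leaves); pivot element 3.
Pivot on row 4; the obj-row RHS becomes 0 − (-6)·(7/3) = 14.

14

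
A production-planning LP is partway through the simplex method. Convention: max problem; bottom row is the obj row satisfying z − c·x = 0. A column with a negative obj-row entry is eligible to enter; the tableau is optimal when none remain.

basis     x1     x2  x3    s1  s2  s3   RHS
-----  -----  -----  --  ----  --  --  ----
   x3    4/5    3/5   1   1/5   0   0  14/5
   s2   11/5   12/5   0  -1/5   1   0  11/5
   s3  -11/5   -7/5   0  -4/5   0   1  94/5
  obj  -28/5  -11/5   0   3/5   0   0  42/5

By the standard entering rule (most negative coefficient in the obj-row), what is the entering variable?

x1

Negative obj-row entries: x1: -28/5, x2: -11/5.
The most negative is -28/5 in column x1, so x1 enters.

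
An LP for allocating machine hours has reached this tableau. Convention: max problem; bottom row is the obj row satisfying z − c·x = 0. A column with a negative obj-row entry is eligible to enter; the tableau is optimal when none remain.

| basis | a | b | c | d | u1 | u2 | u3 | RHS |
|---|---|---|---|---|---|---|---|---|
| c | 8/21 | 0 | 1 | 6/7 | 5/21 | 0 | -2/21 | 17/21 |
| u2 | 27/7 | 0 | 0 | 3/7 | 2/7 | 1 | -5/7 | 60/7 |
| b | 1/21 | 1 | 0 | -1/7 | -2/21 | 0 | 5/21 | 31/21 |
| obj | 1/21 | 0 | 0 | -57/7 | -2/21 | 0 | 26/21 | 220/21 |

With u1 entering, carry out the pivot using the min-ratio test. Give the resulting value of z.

54/5

Ratio test on column u1 — row 1: (17/21)/(5/21) = 17/5; row 2: (60/7)/(2/7) = 30; row 3: entry -2/21 ≤ 0. Minimum is 17/5 at row 1 (c leaves); pivot element 5/21.
Pivot on row 1; the obj-row RHS becomes 220/21 − (-2/21)·(17/5) = 54/5.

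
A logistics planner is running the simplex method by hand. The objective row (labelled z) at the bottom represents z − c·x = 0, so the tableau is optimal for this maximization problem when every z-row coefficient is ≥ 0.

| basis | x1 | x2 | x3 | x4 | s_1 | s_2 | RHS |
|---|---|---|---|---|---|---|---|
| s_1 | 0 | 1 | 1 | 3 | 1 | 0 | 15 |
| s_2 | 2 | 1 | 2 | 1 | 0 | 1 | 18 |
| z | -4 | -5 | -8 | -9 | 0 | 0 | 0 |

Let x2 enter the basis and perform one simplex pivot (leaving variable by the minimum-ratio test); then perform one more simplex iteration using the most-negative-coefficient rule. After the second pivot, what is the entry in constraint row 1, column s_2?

Ratio test on column x2 — row 1: 15/1 = 15; row 2: 18/1 = 18. Minimum is 15 at row 1 (s_1 leaves); pivot element 1.
Divide row 1 by 1; eliminate column x2 from the other rows.
Second iteration: most negative z-row entry is -4 in column x1, so x1 enters.
Ratio test on column x1 — row 1: entry 0 ≤ 0; row 2: 3/2 = 3/2. Minimum is 3/2 at row 2 (s_2 leaves); pivot element 2.
Divide row 2 by 2; eliminate column x1 from the other rows.
After both pivots, the entry at constraint row 1, column s_2 is 0.

0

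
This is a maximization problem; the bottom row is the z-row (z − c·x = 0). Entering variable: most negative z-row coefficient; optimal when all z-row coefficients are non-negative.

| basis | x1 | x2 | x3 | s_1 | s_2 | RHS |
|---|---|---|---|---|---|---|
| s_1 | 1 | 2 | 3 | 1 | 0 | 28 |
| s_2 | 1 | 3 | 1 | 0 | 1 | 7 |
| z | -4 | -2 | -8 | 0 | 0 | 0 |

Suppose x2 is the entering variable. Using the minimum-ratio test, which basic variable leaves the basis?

s_2

Column x2 entries and ratios — s_1: 28/2 = 14; s_2: 7/3 = 7/3.
Smallest ratio is 7/3 in the row of s_2, so s_2 leaves.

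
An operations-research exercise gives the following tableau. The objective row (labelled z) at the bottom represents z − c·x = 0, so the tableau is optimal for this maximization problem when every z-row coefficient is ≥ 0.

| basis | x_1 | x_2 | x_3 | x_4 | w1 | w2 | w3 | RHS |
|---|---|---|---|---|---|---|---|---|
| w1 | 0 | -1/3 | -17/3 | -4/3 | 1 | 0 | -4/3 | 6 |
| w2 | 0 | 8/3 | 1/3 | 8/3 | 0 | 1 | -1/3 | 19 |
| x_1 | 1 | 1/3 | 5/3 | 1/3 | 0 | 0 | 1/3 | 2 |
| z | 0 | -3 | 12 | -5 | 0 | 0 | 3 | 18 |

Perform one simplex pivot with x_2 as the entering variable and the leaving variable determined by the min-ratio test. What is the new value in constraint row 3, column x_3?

5

Ratio test on column x_2 — row 1: entry -1/3 ≤ 0; row 2: 19/(8/3) = 57/8; row 3: 2/(1/3) = 6. Minimum is 6 at row 3 (x_1 leaves); pivot element 1/3.
Divide row 3 by 1/3; eliminate column x_2 from the other rows.
In the new row 3, the x_3 entry is the old entry divided by the pivot: (5/3)/(1/3) = 5.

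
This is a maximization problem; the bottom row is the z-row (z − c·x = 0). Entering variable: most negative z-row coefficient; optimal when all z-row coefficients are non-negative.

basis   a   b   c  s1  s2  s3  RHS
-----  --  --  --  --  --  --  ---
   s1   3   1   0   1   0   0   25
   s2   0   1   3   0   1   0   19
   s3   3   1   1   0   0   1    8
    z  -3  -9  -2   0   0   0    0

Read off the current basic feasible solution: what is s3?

s3 is basic (row 3); its value is the RHS of that row, 8.

8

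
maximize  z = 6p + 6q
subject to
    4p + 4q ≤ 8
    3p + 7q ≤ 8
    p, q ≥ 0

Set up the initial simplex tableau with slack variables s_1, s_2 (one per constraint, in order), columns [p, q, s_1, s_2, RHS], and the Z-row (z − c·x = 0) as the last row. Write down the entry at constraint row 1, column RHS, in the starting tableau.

8

The RHS of constraint 1 is b_1 = 8.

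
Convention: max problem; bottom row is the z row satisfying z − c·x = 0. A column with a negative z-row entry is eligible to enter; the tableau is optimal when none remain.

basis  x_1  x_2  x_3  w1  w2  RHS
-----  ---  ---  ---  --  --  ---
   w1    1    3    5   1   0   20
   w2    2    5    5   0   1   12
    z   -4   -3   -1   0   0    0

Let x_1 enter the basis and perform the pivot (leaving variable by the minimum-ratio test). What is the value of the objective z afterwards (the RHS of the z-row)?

24

Ratio test on column x_1 — row 1: 20/1 = 20; row 2: 12/2 = 6. Minimum is 6 at row 2 (w2 leaves); pivot element 2.
Pivot on row 2; the z-row RHS becomes 0 − (-4)·6 = 24.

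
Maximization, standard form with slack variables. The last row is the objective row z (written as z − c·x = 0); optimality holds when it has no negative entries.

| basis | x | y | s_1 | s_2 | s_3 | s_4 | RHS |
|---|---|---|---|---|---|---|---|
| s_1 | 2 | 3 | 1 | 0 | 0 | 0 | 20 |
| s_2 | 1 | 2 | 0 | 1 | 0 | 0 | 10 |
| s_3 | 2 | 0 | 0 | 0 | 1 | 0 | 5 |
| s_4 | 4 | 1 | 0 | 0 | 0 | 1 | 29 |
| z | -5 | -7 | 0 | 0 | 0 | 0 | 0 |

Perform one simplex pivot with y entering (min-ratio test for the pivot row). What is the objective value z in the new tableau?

35

Ratio test on column y — row 1: 20/3 = 20/3; row 2: 10/2 = 5; row 3: entry 0 ≤ 0; row 4: 29/1 = 29. Minimum is 5 at row 2 (s_2 leaves); pivot element 2.
Pivot on row 2; the z-row RHS becomes 0 − (-7)·5 = 35.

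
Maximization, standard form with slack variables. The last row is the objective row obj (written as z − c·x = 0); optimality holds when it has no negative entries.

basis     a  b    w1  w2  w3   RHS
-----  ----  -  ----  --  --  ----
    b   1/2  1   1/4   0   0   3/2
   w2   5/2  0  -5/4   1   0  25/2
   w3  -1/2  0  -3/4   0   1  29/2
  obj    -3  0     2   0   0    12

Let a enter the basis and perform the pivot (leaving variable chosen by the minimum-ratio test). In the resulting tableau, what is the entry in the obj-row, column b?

6

Ratio test on column a — row 1: (3/2)/(1/2) = 3; row 2: (25/2)/(5/2) = 5; row 3: entry -1/2 ≤ 0. Minimum is 3 at row 1 (b leaves); pivot element 1/2.
Divide row 1 by 1/2; eliminate column a from the other rows.
obj-row update in column b: 0 − (-3)·2 = 6.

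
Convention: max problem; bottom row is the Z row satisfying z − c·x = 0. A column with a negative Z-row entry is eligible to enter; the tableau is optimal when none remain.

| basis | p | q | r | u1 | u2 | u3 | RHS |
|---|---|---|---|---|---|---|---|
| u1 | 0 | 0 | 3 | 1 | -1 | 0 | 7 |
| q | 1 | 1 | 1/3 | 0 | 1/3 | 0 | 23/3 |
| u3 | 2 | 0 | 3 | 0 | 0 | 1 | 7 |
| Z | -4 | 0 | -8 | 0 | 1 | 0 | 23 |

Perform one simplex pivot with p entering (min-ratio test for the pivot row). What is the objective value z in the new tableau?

Ratio test on column p — row 1: entry 0 ≤ 0; row 2: (23/3)/1 = 23/3; row 3: 7/2 = 7/2. Minimum is 7/2 at row 3 (u3 leaves); pivot element 2.
Pivot on row 3; the Z-row RHS becomes 23 − (-4)·(7/2) = 37.

37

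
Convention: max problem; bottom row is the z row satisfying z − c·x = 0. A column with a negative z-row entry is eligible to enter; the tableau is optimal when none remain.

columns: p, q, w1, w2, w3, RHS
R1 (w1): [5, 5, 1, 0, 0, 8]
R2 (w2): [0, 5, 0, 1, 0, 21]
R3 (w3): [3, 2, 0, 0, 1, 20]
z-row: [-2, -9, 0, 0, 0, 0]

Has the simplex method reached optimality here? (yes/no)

The z-row has a negative entry -9 in column q, so it is not optimal.

no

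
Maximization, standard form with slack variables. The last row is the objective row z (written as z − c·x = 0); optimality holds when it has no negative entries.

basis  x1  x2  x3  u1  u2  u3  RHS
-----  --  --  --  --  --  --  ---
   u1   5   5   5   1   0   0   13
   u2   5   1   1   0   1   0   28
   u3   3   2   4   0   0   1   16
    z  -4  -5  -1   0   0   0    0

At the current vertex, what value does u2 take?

28

u2 is basic (row 2); its value is the RHS of that row, 28.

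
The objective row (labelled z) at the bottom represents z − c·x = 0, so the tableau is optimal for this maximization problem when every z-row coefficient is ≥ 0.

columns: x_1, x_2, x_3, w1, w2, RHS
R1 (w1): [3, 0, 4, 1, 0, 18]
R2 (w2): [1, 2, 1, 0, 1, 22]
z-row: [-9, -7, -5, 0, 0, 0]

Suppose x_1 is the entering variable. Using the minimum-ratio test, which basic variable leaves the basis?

Column x_1 entries and ratios — w1: 18/3 = 6; w2: 22/1 = 22.
Smallest ratio is 6 in the row of w1, so w1 leaves.

w1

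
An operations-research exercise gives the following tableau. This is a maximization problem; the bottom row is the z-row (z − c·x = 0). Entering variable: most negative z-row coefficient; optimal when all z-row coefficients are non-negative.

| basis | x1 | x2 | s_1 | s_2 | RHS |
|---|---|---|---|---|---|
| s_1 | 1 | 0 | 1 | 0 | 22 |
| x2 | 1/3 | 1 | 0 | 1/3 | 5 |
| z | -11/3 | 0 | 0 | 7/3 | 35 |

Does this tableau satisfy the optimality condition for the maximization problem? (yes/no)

The z-row has a negative entry -11/3 in column x1, so it is not optimal.

no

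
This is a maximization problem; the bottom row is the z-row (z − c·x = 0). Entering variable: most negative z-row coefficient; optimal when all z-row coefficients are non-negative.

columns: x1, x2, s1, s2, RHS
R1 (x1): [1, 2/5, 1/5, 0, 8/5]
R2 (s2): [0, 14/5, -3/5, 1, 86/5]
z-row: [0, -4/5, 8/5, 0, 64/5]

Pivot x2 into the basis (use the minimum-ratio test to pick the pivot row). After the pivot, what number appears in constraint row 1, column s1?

Ratio test on column x2 — row 1: (8/5)/(2/5) = 4; row 2: (86/5)/(14/5) = 43/7. Minimum is 4 at row 1 (x1 leaves); pivot element 2/5.
Divide row 1 by 2/5; eliminate column x2 from the other rows.
In the new row 1, the s1 entry is the old entry divided by the pivot: (1/5)/(2/5) = 1/2.

1/2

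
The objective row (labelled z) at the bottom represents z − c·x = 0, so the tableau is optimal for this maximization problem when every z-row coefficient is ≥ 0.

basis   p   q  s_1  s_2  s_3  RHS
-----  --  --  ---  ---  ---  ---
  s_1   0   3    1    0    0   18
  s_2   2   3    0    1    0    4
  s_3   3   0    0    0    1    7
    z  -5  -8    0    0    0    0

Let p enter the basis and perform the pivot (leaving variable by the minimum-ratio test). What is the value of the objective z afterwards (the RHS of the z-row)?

Ratio test on column p — row 1: entry 0 ≤ 0; row 2: 4/2 = 2; row 3: 7/3 = 7/3. Minimum is 2 at row 2 (s_2 leaves); pivot element 2.
Pivot on row 2; the z-row RHS becomes 0 − (-5)·2 = 10.

10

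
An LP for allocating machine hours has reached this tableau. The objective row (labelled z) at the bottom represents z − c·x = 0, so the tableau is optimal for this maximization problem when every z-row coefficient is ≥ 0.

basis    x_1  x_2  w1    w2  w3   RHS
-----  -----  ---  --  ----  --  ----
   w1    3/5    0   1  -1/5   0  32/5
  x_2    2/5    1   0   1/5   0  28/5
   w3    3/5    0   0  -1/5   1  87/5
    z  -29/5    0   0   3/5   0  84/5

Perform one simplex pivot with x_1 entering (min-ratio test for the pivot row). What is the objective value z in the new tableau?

236/3

Ratio test on column x_1 — row 1: (32/5)/(3/5) = 32/3; row 2: (28/5)/(2/5) = 14; row 3: (87/5)/(3/5) = 29. Minimum is 32/3 at row 1 (w1 leaves); pivot element 3/5.
Pivot on row 1; the z-row RHS becomes 84/5 − (-29/5)·(32/3) = 236/3.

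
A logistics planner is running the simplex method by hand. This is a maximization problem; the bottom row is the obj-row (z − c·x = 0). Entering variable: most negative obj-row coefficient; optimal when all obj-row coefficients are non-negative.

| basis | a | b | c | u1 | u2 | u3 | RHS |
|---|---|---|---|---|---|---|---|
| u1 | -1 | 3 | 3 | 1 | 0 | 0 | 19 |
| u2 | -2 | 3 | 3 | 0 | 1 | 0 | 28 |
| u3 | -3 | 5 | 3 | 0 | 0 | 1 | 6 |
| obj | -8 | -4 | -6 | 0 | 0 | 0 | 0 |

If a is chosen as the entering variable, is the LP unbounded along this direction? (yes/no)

yes

Every constraint-row entry in column a is ≤ 0, so increasing a is unbounded.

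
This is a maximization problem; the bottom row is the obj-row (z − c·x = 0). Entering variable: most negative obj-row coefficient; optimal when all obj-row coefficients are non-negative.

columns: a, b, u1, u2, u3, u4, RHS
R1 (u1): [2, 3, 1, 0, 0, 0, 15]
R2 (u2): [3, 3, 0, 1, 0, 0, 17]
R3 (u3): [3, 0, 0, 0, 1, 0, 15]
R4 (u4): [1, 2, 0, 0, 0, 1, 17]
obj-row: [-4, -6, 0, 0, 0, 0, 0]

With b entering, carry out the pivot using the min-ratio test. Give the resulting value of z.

Ratio test on column b — row 1: 15/3 = 5; row 2: 17/3 = 17/3; row 3: entry 0 ≤ 0; row 4: 17/2 = 17/2. Minimum is 5 at row 1 (u1 leaves); pivot element 3.
Pivot on row 1; the obj-row RHS becomes 0 − (-6)·5 = 30.

30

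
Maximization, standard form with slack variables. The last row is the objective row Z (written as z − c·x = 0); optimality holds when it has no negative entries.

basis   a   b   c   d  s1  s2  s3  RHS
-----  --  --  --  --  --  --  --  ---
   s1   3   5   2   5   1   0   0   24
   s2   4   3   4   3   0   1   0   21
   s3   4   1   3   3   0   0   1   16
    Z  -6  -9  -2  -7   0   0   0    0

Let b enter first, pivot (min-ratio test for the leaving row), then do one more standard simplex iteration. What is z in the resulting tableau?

Ratio test on column b — row 1: 24/5 = 24/5; row 2: 21/3 = 7; row 3: 16/1 = 16. Minimum is 24/5 at row 1 (s1 leaves); pivot element 5.
Pivot on row 1; the Z-row RHS becomes 0 − (-9)·(24/5) = 216/5.
Next entering variable (most negative Z-row entry -3/5): a.
Ratio test on column a — row 1: (24/5)/(3/5) = 8; row 2: (33/5)/(11/5) = 3; row 3: (56/5)/(17/5) = 56/17. Minimum is 3 at row 2 (s2 leaves); pivot element 11/5.
After the second pivot the Z-row RHS is 216/5 − (-3/5)·3 = 45.

45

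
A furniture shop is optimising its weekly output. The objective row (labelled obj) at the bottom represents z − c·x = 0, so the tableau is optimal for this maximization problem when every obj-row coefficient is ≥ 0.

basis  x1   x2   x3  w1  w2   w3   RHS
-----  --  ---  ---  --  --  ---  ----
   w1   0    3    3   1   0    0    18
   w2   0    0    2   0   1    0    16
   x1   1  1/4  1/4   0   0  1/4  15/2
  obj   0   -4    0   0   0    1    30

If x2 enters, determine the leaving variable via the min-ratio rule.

Column x2 entries and ratios — w1: 18/3 = 6; w2: 0 ≤ 0, skip; x1: (15/2)/(1/4) = 30.
Smallest ratio is 6 in the row of w1, so w1 leaves.

w1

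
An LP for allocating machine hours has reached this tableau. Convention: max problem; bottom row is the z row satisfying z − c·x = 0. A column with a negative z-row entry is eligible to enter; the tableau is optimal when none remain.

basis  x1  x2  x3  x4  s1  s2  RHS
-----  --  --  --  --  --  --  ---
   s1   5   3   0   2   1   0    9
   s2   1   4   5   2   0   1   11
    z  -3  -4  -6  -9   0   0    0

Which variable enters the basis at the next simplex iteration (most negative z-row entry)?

x4

Negative z-row entries: x1: -3, x2: -4, x3: -6, x4: -9.
The most negative is -9 in column x4, so x4 enters.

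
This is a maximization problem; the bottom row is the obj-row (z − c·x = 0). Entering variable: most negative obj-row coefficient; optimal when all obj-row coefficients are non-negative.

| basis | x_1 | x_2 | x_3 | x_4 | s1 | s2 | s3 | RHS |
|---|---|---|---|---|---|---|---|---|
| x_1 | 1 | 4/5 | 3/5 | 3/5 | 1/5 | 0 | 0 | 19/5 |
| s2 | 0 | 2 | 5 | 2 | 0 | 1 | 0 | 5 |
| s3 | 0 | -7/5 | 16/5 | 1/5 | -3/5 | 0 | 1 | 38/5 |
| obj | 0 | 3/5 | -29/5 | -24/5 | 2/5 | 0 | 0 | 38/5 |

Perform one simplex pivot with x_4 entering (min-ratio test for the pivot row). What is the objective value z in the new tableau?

98/5

Ratio test on column x_4 — row 1: (19/5)/(3/5) = 19/3; row 2: 5/2 = 5/2; row 3: (38/5)/(1/5) = 38. Minimum is 5/2 at row 2 (s2 leaves); pivot element 2.
Pivot on row 2; the obj-row RHS becomes 38/5 − (-24/5)·(5/2) = 98/5.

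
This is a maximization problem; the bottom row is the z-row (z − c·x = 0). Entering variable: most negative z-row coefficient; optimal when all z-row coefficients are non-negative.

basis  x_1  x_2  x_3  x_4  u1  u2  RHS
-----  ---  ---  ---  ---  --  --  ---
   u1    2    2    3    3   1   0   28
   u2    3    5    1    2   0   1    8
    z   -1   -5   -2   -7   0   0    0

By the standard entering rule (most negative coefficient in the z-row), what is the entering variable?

Negative z-row entries: x_1: -1, x_2: -5, x_3: -2, x_4: -7.
The most negative is -7 in column x_4, so x_4 enters.

x_4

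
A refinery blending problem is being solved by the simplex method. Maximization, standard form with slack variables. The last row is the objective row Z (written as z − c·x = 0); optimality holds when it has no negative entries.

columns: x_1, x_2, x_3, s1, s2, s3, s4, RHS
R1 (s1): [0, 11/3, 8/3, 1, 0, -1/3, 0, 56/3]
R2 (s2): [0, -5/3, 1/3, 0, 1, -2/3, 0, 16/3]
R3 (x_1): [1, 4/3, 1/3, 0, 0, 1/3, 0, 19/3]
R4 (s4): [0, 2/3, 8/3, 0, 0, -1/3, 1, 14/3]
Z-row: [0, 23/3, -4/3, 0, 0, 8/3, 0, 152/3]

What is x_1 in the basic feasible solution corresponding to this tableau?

x_1 is basic (row 3); its value is the RHS of that row, 19/3.

19/3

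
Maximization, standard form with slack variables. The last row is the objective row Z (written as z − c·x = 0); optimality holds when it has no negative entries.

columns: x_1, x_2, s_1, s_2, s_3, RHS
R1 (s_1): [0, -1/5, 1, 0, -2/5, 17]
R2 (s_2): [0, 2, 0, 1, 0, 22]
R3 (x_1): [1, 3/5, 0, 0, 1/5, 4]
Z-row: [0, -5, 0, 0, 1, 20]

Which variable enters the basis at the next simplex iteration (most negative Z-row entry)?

x_2

Negative Z-row entries: x_2: -5.
The most negative is -5 in column x_2, so x_2 enters.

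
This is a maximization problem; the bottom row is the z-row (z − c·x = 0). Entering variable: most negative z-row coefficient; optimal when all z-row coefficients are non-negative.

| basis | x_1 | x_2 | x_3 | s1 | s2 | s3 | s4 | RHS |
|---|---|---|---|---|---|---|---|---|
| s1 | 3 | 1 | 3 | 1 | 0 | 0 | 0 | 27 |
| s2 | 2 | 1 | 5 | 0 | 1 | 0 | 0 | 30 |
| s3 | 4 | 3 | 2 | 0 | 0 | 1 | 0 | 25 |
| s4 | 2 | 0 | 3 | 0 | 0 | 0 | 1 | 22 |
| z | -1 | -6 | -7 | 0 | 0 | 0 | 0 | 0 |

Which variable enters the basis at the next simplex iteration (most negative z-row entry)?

Negative z-row entries: x_1: -1, x_2: -6, x_3: -7.
The most negative is -7 in column x_3, so x_3 enters.

x_3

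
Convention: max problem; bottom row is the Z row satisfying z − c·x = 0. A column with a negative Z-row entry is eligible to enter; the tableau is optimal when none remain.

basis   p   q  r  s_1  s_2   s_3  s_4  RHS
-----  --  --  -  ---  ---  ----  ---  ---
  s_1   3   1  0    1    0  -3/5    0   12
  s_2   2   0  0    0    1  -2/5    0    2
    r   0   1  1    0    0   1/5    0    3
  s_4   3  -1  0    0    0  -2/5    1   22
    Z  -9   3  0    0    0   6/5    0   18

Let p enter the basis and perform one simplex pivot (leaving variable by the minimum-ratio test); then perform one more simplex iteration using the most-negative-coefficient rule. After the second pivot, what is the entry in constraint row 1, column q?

1

Ratio test on column p — row 1: 12/3 = 4; row 2: 2/2 = 1; row 3: entry 0 ≤ 0; row 4: 22/3 = 22/3. Minimum is 1 at row 2 (s_2 leaves); pivot element 2.
Divide row 2 by 2; eliminate column p from the other rows.
Second iteration: most negative Z-row entry is -3/5 in column s_3, so s_3 enters.
Ratio test on column s_3 — row 1: entry 0 ≤ 0; row 2: entry -1/5 ≤ 0; row 3: 3/(1/5) = 15; row 4: 19/(1/5) = 95. Minimum is 15 at row 3 (r leaves); pivot element 1/5.
Divide row 3 by 1/5; eliminate column s_3 from the other rows.
After both pivots, the entry at constraint row 1, column q is 1.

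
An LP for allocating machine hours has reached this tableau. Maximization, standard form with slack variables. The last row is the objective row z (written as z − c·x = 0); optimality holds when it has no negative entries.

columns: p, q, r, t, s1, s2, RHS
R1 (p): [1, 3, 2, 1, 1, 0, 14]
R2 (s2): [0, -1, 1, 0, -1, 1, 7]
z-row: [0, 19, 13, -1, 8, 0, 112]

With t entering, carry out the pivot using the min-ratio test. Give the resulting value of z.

Ratio test on column t — row 1: 14/1 = 14; row 2: entry 0 ≤ 0. Minimum is 14 at row 1 (p leaves); pivot element 1.
Pivot on row 1; the z-row RHS becomes 112 − (-1)·14 = 126.

126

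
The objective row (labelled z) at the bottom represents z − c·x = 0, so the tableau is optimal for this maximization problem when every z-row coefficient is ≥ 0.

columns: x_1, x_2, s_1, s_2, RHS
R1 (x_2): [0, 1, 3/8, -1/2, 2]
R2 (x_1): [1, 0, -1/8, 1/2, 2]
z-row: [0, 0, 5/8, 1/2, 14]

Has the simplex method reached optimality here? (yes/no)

Every z-row coefficient is ≥ 0, so the tableau is optimal.

yes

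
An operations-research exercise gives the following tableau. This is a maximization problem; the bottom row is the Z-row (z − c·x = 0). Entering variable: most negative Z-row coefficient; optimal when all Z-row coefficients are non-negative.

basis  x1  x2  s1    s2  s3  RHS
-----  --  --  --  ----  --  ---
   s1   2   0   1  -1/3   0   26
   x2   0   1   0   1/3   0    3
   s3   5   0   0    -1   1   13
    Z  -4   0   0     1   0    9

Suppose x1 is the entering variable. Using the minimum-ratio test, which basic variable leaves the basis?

s3

Column x1 entries and ratios — s1: 26/2 = 13; x2: 0 ≤ 0, skip; s3: 13/5 = 13/5.
Smallest ratio is 13/5 in the row of s3, so s3 leaves.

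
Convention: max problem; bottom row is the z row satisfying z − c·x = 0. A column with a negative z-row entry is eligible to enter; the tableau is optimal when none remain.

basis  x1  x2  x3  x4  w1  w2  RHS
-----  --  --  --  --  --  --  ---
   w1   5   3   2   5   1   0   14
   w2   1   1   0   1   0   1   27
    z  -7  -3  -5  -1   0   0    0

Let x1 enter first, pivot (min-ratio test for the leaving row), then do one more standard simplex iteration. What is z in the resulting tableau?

35

Ratio test on column x1 — row 1: 14/5 = 14/5; row 2: 27/1 = 27. Minimum is 14/5 at row 1 (w1 leaves); pivot element 5.
Pivot on row 1; the z-row RHS becomes 0 − (-7)·(14/5) = 98/5.
Next entering variable (most negative z-row entry -11/5): x3.
Ratio test on column x3 — row 1: (14/5)/(2/5) = 7; row 2: entry -2/5 ≤ 0. Minimum is 7 at row 1 (x1 leaves); pivot element 2/5.
After the second pivot the z-row RHS is 98/5 − (-11/5)·7 = 35.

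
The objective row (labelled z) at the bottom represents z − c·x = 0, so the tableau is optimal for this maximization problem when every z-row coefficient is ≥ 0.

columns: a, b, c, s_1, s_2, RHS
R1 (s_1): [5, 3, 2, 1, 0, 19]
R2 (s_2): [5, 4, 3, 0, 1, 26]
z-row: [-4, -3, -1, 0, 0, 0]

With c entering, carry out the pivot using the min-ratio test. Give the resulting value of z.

26/3

Ratio test on column c — row 1: 19/2 = 19/2; row 2: 26/3 = 26/3. Minimum is 26/3 at row 2 (s_2 leaves); pivot element 3.
Pivot on row 2; the z-row RHS becomes 0 − (-1)·(26/3) = 26/3.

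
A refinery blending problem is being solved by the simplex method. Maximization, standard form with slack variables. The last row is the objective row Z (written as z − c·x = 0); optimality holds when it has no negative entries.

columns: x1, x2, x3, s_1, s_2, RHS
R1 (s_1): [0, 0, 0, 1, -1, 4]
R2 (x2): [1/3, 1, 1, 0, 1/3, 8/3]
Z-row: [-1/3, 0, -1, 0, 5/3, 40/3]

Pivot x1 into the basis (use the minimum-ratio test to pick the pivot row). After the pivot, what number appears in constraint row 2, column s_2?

Ratio test on column x1 — row 1: entry 0 ≤ 0; row 2: (8/3)/(1/3) = 8. Minimum is 8 at row 2 (x2 leaves); pivot element 1/3.
Divide row 2 by 1/3; eliminate column x1 from the other rows.
In the new row 2, the s_2 entry is the old entry divided by the pivot: (1/3)/(1/3) = 1.

1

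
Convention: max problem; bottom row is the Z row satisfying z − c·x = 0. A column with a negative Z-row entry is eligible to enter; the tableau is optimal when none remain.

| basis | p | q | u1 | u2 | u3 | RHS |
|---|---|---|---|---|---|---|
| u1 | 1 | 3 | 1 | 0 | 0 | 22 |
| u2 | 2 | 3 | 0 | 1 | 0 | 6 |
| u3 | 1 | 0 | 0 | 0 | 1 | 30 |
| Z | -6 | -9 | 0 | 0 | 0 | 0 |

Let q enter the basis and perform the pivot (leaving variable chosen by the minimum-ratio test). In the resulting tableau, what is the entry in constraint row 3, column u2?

0

Ratio test on column q — row 1: 22/3 = 22/3; row 2: 6/3 = 2; row 3: entry 0 ≤ 0. Minimum is 2 at row 2 (u2 leaves); pivot element 3.
Divide row 2 by 3; eliminate column q from the other rows.
Row 3 update in column u2: 0 − 0·(1/3) = 0.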